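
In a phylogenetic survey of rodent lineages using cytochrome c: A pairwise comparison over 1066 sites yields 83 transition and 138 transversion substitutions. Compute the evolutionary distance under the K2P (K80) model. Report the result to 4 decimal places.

P = 83/1066 ≈ 0.077861 and Q = 138/1066 ≈ 0.129456.
Under the Kimura two-parameter model, d = −½ ln(1 − 2P − Q) − ¼ ln(1 − 2Q).
1 − 2P − Q = 0.714822, giving −½ ln(0.714822) = 0.167861.
1 − 2Q = 0.741088, giving −¼ ln(0.741088) = 0.074909.
d = 0.167861 + 0.074909 = 0.242770.

0.2428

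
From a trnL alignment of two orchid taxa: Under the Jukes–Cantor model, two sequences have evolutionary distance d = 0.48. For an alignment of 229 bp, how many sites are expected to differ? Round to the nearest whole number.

81

Invert JC69: p = (3/4)(1 − e^(−4d/3)) = 0.75 × (1 − e^(-0.64)) = 0.75 × (1 − 0.527292) = 0.354531.
Expected differing sites = pL ≈ 0.354531 × 229 = 81.187599 ≈ 81.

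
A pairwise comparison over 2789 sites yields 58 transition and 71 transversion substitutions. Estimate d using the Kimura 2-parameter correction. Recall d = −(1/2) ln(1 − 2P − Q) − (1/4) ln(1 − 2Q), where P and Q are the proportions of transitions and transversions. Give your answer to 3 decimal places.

0.048

P = 58/2789 ≈ 0.020796 and Q = 71/2789 ≈ 0.025457.
Under the Kimura two-parameter model, d = −½ ln(1 − 2P − Q) − ¼ ln(1 − 2Q).
1 − 2P − Q = 0.932951, giving −½ ln(0.932951) = 0.034701.
1 − 2Q = 0.949086, giving −¼ ln(0.949086) = 0.013064.
d = 0.034701 + 0.013064 = 0.047765.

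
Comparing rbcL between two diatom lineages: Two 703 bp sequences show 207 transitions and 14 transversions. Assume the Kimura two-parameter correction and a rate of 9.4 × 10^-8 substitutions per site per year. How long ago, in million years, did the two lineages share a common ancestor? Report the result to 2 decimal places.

2.55

P = 207/703 ≈ 0.294452 and Q = 14/703 ≈ 0.019915.
Under the Kimura two-parameter model, d = −½ ln(1 − 2P − Q) − ¼ ln(1 − 2Q).
1 − 2P − Q = 0.391181, giving −½ ln(0.391181) = 0.469292.
1 − 2Q = 0.96017, giving −¼ ln(0.96017) = 0.010161.
d = 0.469292 + 0.010161 = 0.479453.
Under a molecular clock d = 2μt, so t = d/(2μ) = 0.479453 / (2 × 9.4 × 10^-8) = 2.55 million years.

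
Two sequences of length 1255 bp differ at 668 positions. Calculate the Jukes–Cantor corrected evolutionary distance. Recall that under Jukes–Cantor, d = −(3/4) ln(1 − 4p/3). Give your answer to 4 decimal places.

p = 668/1255 ≈ 0.532271.
d = −(3/4) ln(1 − 4p/3) = −0.75 ln(1 − 0.709695) = −0.75 ln(0.290305)
  = −0.75 × (-1.236823) = 0.927617 substitutions/site.

0.9276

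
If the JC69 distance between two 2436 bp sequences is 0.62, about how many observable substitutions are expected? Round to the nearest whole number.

1028

Invert JC69: p = (3/4)(1 − e^(−4d/3)) = 0.75 × (1 − e^(-0.826667)) = 0.75 × (1 − 0.437505) = 0.421871.
Expected differing sites = pL ≈ 0.421871 × 2436 = 1027.677756 ≈ 1028.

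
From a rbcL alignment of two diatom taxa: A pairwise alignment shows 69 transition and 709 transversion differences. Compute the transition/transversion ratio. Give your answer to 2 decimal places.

0.10

R = 69/709 = 0.097320… ≈ 0.10 (to 2 d.p.).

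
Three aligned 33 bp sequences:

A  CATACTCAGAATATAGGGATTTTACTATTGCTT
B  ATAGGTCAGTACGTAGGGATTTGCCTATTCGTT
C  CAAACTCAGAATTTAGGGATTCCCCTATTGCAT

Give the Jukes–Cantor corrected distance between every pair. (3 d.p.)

A–B: 12/33 sites differ → p ≈ 0.363636, d = −0.75 ln(1 − 0.484848) = 0.497470 ≈ 0.497.
A–C: 6/33 sites differ → p ≈ 0.181818, d = −0.75 ln(1 − 0.242424) = 0.208224 ≈ 0.208.
B–C: 12/33 sites differ → p ≈ 0.363636, d = −0.75 ln(1 − 0.484848) = 0.497470 ≈ 0.497.

d(A,B) = 0.497, d(A,C) = 0.208, d(B,C) = 0.497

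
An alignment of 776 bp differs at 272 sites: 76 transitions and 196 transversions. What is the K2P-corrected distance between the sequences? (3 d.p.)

0.473

P = 76/776 ≈ 0.097938 and Q = 196/776 ≈ 0.252577.
Under the Kimura two-parameter model, d = −½ ln(1 − 2P − Q) − ¼ ln(1 − 2Q).
1 − 2P − Q = 0.551547, giving −½ ln(0.551547) = 0.297514.
1 − 2Q = 0.494846, giving −¼ ln(0.494846) = 0.175877.
d = 0.297514 + 0.175877 = 0.473391.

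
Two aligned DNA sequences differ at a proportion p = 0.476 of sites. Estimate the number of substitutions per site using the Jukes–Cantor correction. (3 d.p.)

0.755

d = −(3/4) ln(1 − 4p/3) = −0.75 ln(1 − 0.634667) = −0.75 ln(0.365333)
  = −0.75 × (-1.006946) = 0.755210 substitutions/site.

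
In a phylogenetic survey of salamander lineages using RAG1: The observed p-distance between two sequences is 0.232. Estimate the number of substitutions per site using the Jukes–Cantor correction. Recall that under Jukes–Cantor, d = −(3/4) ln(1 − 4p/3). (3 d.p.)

0.278

d = −(3/4) ln(1 − 4p/3) = −0.75 ln(1 − 0.309333) = −0.75 ln(0.690667)
  = −0.75 × (-0.370097) = 0.277573 substitutions/site.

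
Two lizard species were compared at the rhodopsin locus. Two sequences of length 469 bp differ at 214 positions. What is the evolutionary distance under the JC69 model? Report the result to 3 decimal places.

p = 214/469 ≈ 0.45629.
d = −(3/4) ln(1 − 4p/3) = −0.75 ln(1 − 0.608387) = −0.75 ln(0.391613)
  = −0.75 × (-0.937481) = 0.703111 substitutions/site.

0.703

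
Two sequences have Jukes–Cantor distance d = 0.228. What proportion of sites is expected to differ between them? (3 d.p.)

0.197

p = (3/4)(1 − e^(−4d/3)) = 0.75 × (1 − e^(-0.304)) = 0.75 × (1 − 0.737861) = 0.196604.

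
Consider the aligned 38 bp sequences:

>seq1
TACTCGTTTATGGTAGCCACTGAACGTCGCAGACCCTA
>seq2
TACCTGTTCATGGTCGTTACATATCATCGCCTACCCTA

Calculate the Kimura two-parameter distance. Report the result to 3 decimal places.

Of 38 sites, 6 differences are transitions and 6 are transversions, so P = 6/38 ≈ 0.157895 and Q = 6/38 ≈ 0.157895.
Under the Kimura two-parameter model, d = −½ ln(1 − 2P − Q) − ¼ ln(1 − 2Q).
1 − 2P − Q = 0.526315, giving −½ ln(0.526315) = 0.320928.
1 − 2Q = 0.68421, giving −¼ ln(0.68421) = 0.094873.
d = 0.320928 + 0.094873 = 0.415801.

0.416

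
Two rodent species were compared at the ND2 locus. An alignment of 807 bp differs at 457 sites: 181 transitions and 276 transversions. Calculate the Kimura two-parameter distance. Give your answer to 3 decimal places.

P = 181/807 ≈ 0.224287 and Q = 276/807 ≈ 0.342007.
Under the Kimura two-parameter model, d = −½ ln(1 − 2P − Q) − ¼ ln(1 − 2Q).
1 − 2P − Q = 0.209419, giving −½ ln(0.209419) = 0.781709.
1 − 2Q = 0.315986, giving −¼ ln(0.315986) = 0.288014.
d = 0.781709 + 0.288014 = 1.069723.

1.070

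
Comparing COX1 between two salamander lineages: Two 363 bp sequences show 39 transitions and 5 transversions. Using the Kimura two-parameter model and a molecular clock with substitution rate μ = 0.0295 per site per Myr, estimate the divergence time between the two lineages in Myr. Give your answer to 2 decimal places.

P = 39/363 ≈ 0.107438 and Q = 5/363 ≈ 0.013774.
Under the Kimura two-parameter model, d = −½ ln(1 − 2P − Q) − ¼ ln(1 − 2Q).
1 − 2P − Q = 0.77135, giving −½ ln(0.77135) = 0.129807.
1 − 2Q = 0.972452, giving −¼ ln(0.972452) = 0.006984.
d = 0.129807 + 0.006984 = 0.136791.
Under a molecular clock d = 2μt, so t = d/(2μ) = 0.136791 / (2 × 0.0295) = 2.32 Myr.

2.32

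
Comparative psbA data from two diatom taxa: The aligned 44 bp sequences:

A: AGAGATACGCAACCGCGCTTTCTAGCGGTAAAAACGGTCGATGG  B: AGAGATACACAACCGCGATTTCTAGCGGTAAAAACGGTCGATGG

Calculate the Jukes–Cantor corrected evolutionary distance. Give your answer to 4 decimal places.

The sequences differ at 2 of 44 sites (9, 18), so p = 2/44 ≈ 0.045455.
d = −(3/4) ln(1 − 4p/3) = −0.75 ln(1 − 0.060607) = −0.75 ln(0.939393)
  = −0.75 × (-0.062521) = 0.046891 substitutions/site.

0.0469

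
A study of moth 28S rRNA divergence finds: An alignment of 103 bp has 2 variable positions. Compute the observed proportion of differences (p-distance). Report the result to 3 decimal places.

p = 2/103 = 0.019417… ≈ 0.019 (to 3 d.p.).

0.019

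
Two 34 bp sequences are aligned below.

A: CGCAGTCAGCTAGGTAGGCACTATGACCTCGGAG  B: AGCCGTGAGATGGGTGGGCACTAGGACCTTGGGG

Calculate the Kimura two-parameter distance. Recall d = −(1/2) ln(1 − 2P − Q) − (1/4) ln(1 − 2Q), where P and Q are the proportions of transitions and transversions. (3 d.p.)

Of 34 sites, 4 differences are transitions and 5 are transversions, so P = 4/34 ≈ 0.117647 and Q = 5/34 ≈ 0.147059.
Under the Kimura two-parameter model, d = −½ ln(1 − 2P − Q) − ¼ ln(1 − 2Q).
1 − 2P − Q = 0.617647, giving −½ ln(0.617647) = 0.240919.
1 − 2Q = 0.705882, giving −¼ ln(0.705882) = 0.087077.
d = 0.240919 + 0.087077 = 0.327996.

0.328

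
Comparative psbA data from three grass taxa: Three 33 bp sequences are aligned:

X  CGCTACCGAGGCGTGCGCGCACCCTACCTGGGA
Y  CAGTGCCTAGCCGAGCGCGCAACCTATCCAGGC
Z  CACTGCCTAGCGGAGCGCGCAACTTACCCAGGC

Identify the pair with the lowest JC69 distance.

Y and Z

X–Y: 11/33 differ, p = 0.333, d = 0.441.
X–Z: 11/33 differ, p = 0.333, d = 0.441.
Y–Z: 4/33 differ, p = 0.121, d = 0.132.
The smallest distance is between Y and Z.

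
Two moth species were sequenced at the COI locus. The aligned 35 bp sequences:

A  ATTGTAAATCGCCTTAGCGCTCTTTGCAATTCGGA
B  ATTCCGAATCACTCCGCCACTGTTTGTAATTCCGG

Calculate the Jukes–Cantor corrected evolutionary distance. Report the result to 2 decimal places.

0.57

The sequences differ at 14 of 35 sites, so p = 14/35 = 0.4.
d = −(3/4) ln(1 − 4p/3) = −0.75 ln(1 − 0.533333) = −0.75 ln(0.466667)
  = −0.75 × (-0.762139) = 0.571604 substitutions/site.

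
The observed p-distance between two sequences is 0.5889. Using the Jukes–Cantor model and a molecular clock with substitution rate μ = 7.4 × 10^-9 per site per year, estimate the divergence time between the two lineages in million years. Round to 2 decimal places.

77.94

d = −(3/4) ln(1 − 4p/3) = −0.75 ln(1 − 0.7852) = −0.75 ln(0.2148)
  = −0.75 × (-1.538048) = 1.153536 substitutions/site.
Under a molecular clock d = 2μt, so t = d/(2μ) = 1.153536 / (2 × 7.4 × 10^-9) = 77.94 million years.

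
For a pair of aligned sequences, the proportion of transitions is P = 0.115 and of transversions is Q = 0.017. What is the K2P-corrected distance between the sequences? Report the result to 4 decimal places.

Under the Kimura two-parameter model, d = −½ ln(1 − 2P − Q) − ¼ ln(1 − 2Q).
1 − 2P − Q = 0.753, giving −½ ln(0.753) = 0.141845.
1 − 2Q = 0.966, giving −¼ ln(0.966) = 0.008648.
d = 0.141845 + 0.008648 = 0.150493.

0.1505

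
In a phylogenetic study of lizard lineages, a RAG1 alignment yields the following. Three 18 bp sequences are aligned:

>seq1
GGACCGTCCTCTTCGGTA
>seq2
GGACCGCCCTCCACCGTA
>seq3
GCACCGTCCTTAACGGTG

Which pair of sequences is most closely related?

seq1–seq2: 4/18 differ, p = 0.222, d = 0.264.
seq1–seq3: 5/18 differ, p = 0.278, d = 0.347.
seq2–seq3: 6/18 differ, p = 0.333, d = 0.441.
The smallest distance is between seq1 and seq2.

seq1 and seq2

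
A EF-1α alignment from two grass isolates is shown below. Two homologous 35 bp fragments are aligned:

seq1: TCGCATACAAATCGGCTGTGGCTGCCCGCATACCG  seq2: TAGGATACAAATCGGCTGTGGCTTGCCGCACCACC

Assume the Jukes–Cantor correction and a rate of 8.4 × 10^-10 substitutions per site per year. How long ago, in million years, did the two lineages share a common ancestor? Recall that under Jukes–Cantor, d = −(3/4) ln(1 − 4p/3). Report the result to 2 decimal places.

162.28

The sequences differ at 8 of 35 sites (2, 4, 24, 25, 31, 32, 33, 35), so p = 8/35 ≈ 0.228571.
d = −(3/4) ln(1 − 4p/3) = −0.75 ln(1 − 0.304761) = −0.75 ln(0.695239)
  = −0.75 × (-0.363500) = 0.272625 substitutions/site.
Under a molecular clock d = 2μt, so t = d/(2μ) = 0.272625 / (2 × 8.4 × 10^-10) = 162.28 million years.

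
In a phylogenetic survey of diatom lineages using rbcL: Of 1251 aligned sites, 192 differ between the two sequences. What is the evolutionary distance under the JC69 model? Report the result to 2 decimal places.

p = 192/1251 ≈ 0.153477.
d = −(3/4) ln(1 − 4p/3) = −0.75 ln(1 − 0.204636) = −0.75 ln(0.795364)
  = −0.75 × (-0.228955) = 0.171716 substitutions/site.

0.17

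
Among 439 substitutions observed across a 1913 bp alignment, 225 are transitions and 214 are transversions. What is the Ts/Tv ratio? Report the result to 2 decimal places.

1.05

R = 225/214 = 1.051401… ≈ 1.05 (to 2 d.p.).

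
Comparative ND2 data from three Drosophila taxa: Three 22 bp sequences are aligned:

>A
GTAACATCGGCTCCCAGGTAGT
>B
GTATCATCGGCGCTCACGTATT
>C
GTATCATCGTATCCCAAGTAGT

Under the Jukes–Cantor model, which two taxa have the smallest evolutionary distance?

A–B: 5/22 differ, p = 0.227, d = 0.271.
A–C: 4/22 differ, p = 0.182, d = 0.208.
B–C: 6/22 differ, p = 0.273, d = 0.339.
The smallest distance is between A and C.

A and C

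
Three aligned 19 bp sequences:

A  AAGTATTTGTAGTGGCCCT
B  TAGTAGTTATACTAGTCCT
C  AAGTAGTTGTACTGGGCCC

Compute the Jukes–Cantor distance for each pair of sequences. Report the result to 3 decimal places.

d(A,B) = 0.410, d(A,C) = 0.247, d(B,C) = 0.324

A–B: 6/19 sites differ → p ≈ 0.315789, d = −0.75 ln(1 − 0.421052) = 0.409907 ≈ 0.410.
A–C: 4/19 sites differ → p ≈ 0.210526, d = −0.75 ln(1 − 0.280701) = 0.247109 ≈ 0.247.
B–C: 5/19 sites differ → p ≈ 0.263158, d = −0.75 ln(1 − 0.350877) = 0.324100 ≈ 0.324.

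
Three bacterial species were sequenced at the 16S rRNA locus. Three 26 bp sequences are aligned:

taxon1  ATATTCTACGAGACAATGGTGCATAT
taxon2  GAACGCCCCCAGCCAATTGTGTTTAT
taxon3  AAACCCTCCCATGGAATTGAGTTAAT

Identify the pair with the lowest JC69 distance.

taxon2 and taxon3

taxon1–taxon2: 11/26 differ, p = 0.423, d = 0.623.
taxon1–taxon3: 13/26 differ, p = 0.500, d = 0.824.
taxon2–taxon3: 8/26 differ, p = 0.308, d = 0.396.
The smallest distance is between taxon2 and taxon3.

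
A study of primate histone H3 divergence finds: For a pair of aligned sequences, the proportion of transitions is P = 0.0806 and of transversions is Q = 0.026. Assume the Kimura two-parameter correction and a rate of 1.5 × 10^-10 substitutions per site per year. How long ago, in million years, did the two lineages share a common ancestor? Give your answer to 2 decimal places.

Under the Kimura two-parameter model, d = −½ ln(1 − 2P − Q) − ¼ ln(1 − 2Q).
1 − 2P − Q = 0.8128, giving −½ ln(0.8128) = 0.103635.
1 − 2Q = 0.948, giving −¼ ln(0.948) = 0.013350.
d = 0.103635 + 0.013350 = 0.116985.
Under a molecular clock d = 2μt, so t = d/(2μ) = 0.116985 / (2 × 1.5 × 10^-10) = 389.95 million years.

389.95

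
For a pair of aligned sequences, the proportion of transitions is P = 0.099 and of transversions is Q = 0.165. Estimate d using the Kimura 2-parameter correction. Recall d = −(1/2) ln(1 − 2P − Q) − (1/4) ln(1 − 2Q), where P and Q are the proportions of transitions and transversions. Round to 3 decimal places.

0.326

Under the Kimura two-parameter model, d = −½ ln(1 − 2P − Q) − ¼ ln(1 − 2Q).
1 − 2P − Q = 0.637, giving −½ ln(0.637) = 0.225493.
1 − 2Q = 0.67, giving −¼ ln(0.67) = 0.100119.
d = 0.225493 + 0.100119 = 0.325612.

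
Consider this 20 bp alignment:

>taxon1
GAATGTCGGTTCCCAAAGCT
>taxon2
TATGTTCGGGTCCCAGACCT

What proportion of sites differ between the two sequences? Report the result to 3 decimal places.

0.350

The sequences differ at 7 of 20 positions (sites 1, 3, 4, 5, 10, 16, 18).
p = 7/20 = 0.350.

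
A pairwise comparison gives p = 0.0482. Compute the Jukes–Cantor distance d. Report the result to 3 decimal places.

d = −(3/4) ln(1 − 4p/3) = −0.75 ln(1 − 0.064267) = −0.75 ln(0.935733)
  = −0.75 × (-0.066425) = 0.049819 substitutions/site.

0.050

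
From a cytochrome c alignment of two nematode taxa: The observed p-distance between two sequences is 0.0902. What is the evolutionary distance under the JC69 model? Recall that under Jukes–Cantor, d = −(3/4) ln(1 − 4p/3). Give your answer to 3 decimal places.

0.096

d = −(3/4) ln(1 − 4p/3) = −0.75 ln(1 − 0.120267) = −0.75 ln(0.879733)
  = −0.75 × (-0.128137) = 0.096103 substitutions/site.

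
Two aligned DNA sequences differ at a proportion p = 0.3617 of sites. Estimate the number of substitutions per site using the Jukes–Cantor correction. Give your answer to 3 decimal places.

0.494

d = −(3/4) ln(1 − 4p/3) = −0.75 ln(1 − 0.482267) = −0.75 ln(0.517733)
  = −0.75 × (-0.658296) = 0.493722 substitutions/site.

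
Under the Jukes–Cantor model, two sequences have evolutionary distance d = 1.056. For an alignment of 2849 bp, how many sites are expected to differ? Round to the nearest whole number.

1614

Invert JC69: p = (3/4)(1 − e^(−4d/3)) = 0.75 × (1 − e^(-1.408)) = 0.75 × (1 − 0.244632) = 0.566526.
Expected differing sites = pL ≈ 0.566526 × 2849 = 1614.032574 ≈ 1614.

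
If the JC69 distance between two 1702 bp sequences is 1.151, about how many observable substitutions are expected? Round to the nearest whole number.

Invert JC69: p = (3/4)(1 − e^(−4d/3)) = 0.75 × (1 − e^(-1.534667)) = 0.75 × (1 − 0.215527) = 0.588355.
Expected differing sites = pL ≈ 0.588355 × 1702 = 1001.38021 ≈ 1001.

1001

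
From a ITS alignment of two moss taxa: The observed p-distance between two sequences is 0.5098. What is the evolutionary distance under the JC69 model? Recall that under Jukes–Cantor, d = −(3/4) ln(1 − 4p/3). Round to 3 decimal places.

0.854

d = −(3/4) ln(1 − 4p/3) = −0.75 ln(1 − 0.679733) = −0.75 ln(0.320267)
  = −0.75 × (-1.138600) = 0.853950 substitutions/site.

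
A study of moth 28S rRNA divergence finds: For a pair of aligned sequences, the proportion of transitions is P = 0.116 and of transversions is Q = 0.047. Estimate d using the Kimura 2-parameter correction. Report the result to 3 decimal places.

Under the Kimura two-parameter model, d = −½ ln(1 − 2P − Q) − ¼ ln(1 − 2Q).
1 − 2P − Q = 0.721, giving −½ ln(0.721) = 0.163558.
1 − 2Q = 0.906, giving −¼ ln(0.906) = 0.024679.
d = 0.163558 + 0.024679 = 0.188237.

0.188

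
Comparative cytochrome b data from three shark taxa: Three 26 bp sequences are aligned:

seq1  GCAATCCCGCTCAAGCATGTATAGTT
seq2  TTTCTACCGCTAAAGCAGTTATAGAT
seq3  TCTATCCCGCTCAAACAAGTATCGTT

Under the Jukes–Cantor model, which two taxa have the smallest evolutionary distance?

seq1 and seq3

seq1–seq2: 9/26 differ, p = 0.346, d = 0.464.
seq1–seq3: 5/26 differ, p = 0.192, d = 0.222.
seq2–seq3: 9/26 differ, p = 0.346, d = 0.464.
The smallest distance is between seq1 and seq3.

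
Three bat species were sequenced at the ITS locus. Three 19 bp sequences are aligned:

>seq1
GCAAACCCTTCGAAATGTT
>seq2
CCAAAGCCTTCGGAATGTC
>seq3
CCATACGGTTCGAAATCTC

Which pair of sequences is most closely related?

seq1 and seq2

seq1–seq2: 4/19 differ, p = 0.211, d = 0.247.
seq1–seq3: 6/19 differ, p = 0.316, d = 0.410.
seq2–seq3: 6/19 differ, p = 0.316, d = 0.410.
The smallest distance is between seq1 and seq2.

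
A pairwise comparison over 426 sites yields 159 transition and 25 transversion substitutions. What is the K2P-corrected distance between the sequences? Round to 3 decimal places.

P = 159/426 ≈ 0.373239 and Q = 25/426 ≈ 0.058685.
Under the Kimura two-parameter model, d = −½ ln(1 − 2P − Q) − ¼ ln(1 − 2Q).
1 − 2P − Q = 0.194837, giving −½ ln(0.194837) = 0.817796.
1 − 2Q = 0.88263, giving −¼ ln(0.88263) = 0.031212.
d = 0.817796 + 0.031212 = 0.849008.

0.849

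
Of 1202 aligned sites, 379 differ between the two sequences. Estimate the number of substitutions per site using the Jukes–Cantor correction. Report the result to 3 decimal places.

p = 379/1202 ≈ 0.315308.
d = −(3/4) ln(1 − 4p/3) = −0.75 ln(1 − 0.420411) = −0.75 ln(0.579589)
  = −0.75 × (-0.545436) = 0.409077 substitutions/site.

0.409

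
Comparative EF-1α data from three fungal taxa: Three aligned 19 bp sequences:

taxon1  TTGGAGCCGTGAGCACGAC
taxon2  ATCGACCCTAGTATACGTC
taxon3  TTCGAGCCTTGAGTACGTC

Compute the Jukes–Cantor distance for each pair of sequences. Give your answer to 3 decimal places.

taxon1–taxon2: 9/19 sites differ → p ≈ 0.473684, d = −0.75 ln(1 − 0.631579) = 0.748897 ≈ 0.749.
taxon1–taxon3: 4/19 sites differ → p ≈ 0.210526, d = −0.75 ln(1 − 0.280701) = 0.247109 ≈ 0.247.
taxon2–taxon3: 5/19 sites differ → p ≈ 0.263158, d = −0.75 ln(1 − 0.350877) = 0.324100 ≈ 0.324.

d(taxon1,taxon2) = 0.749, d(taxon1,taxon3) = 0.247, d(taxon2,taxon3) = 0.324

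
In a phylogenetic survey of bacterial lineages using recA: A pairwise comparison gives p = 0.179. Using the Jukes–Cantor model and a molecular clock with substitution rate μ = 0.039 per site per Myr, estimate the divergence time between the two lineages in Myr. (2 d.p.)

2.62

d = −(3/4) ln(1 − 4p/3) = −0.75 ln(1 − 0.238667) = −0.75 ln(0.761333)
  = −0.75 × (-0.272684) = 0.204513 substitutions/site.
Under a molecular clock d = 2μt, so t = d/(2μ) = 0.204513 / (2 × 0.039) = 2.62 Myr.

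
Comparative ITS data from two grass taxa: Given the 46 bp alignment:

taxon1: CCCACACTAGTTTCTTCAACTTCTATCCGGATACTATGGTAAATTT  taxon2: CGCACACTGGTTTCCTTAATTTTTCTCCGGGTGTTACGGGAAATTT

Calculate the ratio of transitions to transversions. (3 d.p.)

Transitions are A↔G and C↔T; transversions are all other mismatches.
Transitions: 9. Transversions: 3.
R = 9/3 = 3.000.

3.000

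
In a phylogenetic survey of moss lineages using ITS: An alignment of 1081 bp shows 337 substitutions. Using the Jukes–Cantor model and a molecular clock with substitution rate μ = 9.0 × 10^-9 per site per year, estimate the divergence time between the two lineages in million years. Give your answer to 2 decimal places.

22.39

p = 337/1081 ≈ 0.311748.
d = −(3/4) ln(1 − 4p/3) = −0.75 ln(1 − 0.415664) = −0.75 ln(0.584336)
  = −0.75 × (-0.537279) = 0.402959 substitutions/site.
Under a molecular clock d = 2μt, so t = d/(2μ) = 0.402959 / (2 × 9.0 × 10^-9) = 22.39 million years.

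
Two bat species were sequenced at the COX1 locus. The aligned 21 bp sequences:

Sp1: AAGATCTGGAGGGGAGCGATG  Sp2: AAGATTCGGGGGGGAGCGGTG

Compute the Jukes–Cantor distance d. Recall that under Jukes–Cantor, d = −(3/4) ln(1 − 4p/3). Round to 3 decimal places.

0.220

The sequences differ at 4 of 21 sites (6, 7, 10, 19), so p = 4/21 ≈ 0.190476.
d = −(3/4) ln(1 − 4p/3) = −0.75 ln(1 − 0.253968) = −0.75 ln(0.746032)
  = −0.75 × (-0.292987) = 0.219740 substitutions/site.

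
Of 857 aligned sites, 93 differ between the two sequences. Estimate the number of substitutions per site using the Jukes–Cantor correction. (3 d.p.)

p = 93/857 ≈ 0.108518.
d = −(3/4) ln(1 − 4p/3) = −0.75 ln(1 − 0.144691) = −0.75 ln(0.855309)
  = −0.75 × (-0.156292) = 0.117219 substitutions/site.

0.117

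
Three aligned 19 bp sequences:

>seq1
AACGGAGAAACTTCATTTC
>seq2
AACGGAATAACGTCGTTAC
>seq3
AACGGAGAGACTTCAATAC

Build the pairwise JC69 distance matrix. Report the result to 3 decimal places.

seq1–seq2: 5/19 sites differ → p ≈ 0.263158, d = −0.75 ln(1 − 0.350877) = 0.324100 ≈ 0.324.
seq1–seq3: 3/19 sites differ → p ≈ 0.157895, d = −0.75 ln(1 − 0.210527) = 0.177292 ≈ 0.177.
seq2–seq3: 6/19 sites differ → p ≈ 0.315789, d = −0.75 ln(1 − 0.421052) = 0.409907 ≈ 0.410.

d(seq1,seq2) = 0.324, d(seq1,seq3) = 0.177, d(seq2,seq3) = 0.410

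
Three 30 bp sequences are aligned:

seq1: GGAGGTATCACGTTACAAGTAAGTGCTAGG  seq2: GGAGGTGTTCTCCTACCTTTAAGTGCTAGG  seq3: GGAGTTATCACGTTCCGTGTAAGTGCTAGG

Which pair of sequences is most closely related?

seq1–seq2: 9/30 differ, p = 0.300, d = 0.383.
seq1–seq3: 4/30 differ, p = 0.133, d = 0.147.
seq2–seq3: 10/30 differ, p = 0.333, d = 0.441.
The smallest distance is between seq1 and seq3.

seq1 and seq3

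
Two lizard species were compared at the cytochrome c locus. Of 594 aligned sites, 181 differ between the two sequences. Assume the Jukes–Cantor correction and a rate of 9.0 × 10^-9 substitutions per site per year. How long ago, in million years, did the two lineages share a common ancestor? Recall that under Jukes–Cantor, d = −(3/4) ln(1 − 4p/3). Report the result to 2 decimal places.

p = 181/594 ≈ 0.304714.
d = −(3/4) ln(1 − 4p/3) = −0.75 ln(1 − 0.406285) = −0.75 ln(0.593715)
  = −0.75 × (-0.521356) = 0.391017 substitutions/site.
Under a molecular clock d = 2μt, so t = d/(2μ) = 0.391017 / (2 × 9.0 × 10^-9) = 21.72 million years.

21.72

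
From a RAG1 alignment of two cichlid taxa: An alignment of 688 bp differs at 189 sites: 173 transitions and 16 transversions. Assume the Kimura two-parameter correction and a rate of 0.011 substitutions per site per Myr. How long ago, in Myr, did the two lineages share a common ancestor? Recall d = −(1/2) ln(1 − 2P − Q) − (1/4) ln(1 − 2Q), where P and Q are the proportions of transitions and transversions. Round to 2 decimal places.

17.52

P = 173/688 ≈ 0.251453 and Q = 16/688 ≈ 0.023256.
Under the Kimura two-parameter model, d = −½ ln(1 − 2P − Q) − ¼ ln(1 − 2Q).
1 − 2P − Q = 0.473838, giving −½ ln(0.473838) = 0.373445.
1 − 2Q = 0.953488, giving −¼ ln(0.953488) = 0.011907.
d = 0.373445 + 0.011907 = 0.385352.
Under a molecular clock d = 2μt, so t = d/(2μ) = 0.385352 / (2 × 0.011) = 17.52 Myr.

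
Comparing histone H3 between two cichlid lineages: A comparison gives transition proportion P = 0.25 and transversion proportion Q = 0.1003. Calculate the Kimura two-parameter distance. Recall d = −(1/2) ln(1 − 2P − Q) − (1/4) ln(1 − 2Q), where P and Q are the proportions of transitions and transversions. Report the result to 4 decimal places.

Under the Kimura two-parameter model, d = −½ ln(1 − 2P − Q) − ¼ ln(1 − 2Q).
1 − 2P − Q = 0.3997, giving −½ ln(0.3997) = 0.458521.
1 − 2Q = 0.7994, giving −¼ ln(0.7994) = 0.055973.
d = 0.458521 + 0.055973 = 0.514494.

0.5145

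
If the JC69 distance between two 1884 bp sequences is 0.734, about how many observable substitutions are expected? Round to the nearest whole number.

882

Invert JC69: p = (3/4)(1 − e^(−4d/3)) = 0.75 × (1 − e^(-0.978667)) = 0.75 × (1 − 0.375812) = 0.468141.
Expected differing sites = pL ≈ 0.468141 × 1884 = 881.977644 ≈ 882.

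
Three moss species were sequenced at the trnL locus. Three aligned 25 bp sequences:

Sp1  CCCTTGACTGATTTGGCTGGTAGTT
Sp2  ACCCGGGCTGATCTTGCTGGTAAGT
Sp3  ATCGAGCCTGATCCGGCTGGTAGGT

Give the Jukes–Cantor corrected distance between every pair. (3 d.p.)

Sp1–Sp2: 8/25 sites differ → p = 0.32, d = −0.75 ln(1 − 0.426667) = 0.417216 ≈ 0.417.
Sp1–Sp3: 8/25 sites differ → p = 0.32, d = −0.75 ln(1 − 0.426667) = 0.417216 ≈ 0.417.
Sp2–Sp3: 7/25 sites differ → p = 0.28, d = −0.75 ln(1 − 0.373333) = 0.350505 ≈ 0.351.

d(Sp1,Sp2) = 0.417, d(Sp1,Sp3) = 0.417, d(Sp2,Sp3) = 0.351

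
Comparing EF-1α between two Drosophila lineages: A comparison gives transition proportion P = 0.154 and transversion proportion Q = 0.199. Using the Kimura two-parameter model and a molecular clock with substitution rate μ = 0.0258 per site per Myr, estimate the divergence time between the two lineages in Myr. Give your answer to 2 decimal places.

9.31

Under the Kimura two-parameter model, d = −½ ln(1 − 2P − Q) − ¼ ln(1 − 2Q).
1 − 2P − Q = 0.493, giving −½ ln(0.493) = 0.353623.
1 − 2Q = 0.602, giving −¼ ln(0.602) = 0.126874.
d = 0.353623 + 0.126874 = 0.480497.
Under a molecular clock d = 2μt, so t = d/(2μ) = 0.480497 / (2 × 0.0258) = 9.31 Myr.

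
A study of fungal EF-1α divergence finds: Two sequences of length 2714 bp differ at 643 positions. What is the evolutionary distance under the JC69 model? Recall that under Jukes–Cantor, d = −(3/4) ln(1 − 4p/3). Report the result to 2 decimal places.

0.28

p = 643/2714 ≈ 0.23692.
d = −(3/4) ln(1 − 4p/3) = −0.75 ln(1 − 0.315893) = −0.75 ln(0.684107)
  = −0.75 × (-0.379641) = 0.284731 substitutions/site.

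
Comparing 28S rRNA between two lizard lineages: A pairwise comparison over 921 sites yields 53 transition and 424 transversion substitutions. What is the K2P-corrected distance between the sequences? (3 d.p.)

1.062

P = 53/921 ≈ 0.057546 and Q = 424/921 ≈ 0.460369.
Under the Kimura two-parameter model, d = −½ ln(1 − 2P − Q) − ¼ ln(1 − 2Q).
1 − 2P − Q = 0.424539, giving −½ ln(0.424539) = 0.428376.
1 − 2Q = 0.079262, giving −¼ ln(0.079262) = 0.633749.
d = 0.428376 + 0.633749 = 1.062125.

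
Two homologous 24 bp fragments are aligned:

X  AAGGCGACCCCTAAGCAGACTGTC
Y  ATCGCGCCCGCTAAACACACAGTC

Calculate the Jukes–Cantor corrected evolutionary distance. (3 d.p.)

The sequences differ at 7 of 24 sites (2, 3, 7, 10, 15, 18, 21), so p = 7/24 ≈ 0.291667.
d = −(3/4) ln(1 − 4p/3) = −0.75 ln(1 − 0.388889) = −0.75 ln(0.611111)
  = −0.75 × (-0.492477) = 0.369358 substitutions/site.

0.369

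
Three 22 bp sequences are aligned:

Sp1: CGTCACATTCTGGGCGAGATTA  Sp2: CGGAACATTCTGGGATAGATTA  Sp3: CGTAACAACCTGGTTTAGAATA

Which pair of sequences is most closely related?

Sp1 and Sp2

Sp1–Sp2: 4/22 differ, p = 0.182, d = 0.208.
Sp1–Sp3: 7/22 differ, p = 0.318, d = 0.414.
Sp2–Sp3: 6/22 differ, p = 0.273, d = 0.339.
The smallest distance is between Sp1 and Sp2.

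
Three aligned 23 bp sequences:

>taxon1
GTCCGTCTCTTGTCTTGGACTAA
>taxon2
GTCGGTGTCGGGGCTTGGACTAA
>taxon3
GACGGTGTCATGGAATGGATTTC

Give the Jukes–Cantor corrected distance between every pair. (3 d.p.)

d(taxon1,taxon2) = 0.257, d(taxon1,taxon3) = 0.650, d(taxon2,taxon3) = 0.467

taxon1–taxon2: 5/23 sites differ → p ≈ 0.217391, d = −0.75 ln(1 − 0.289855) = 0.256715 ≈ 0.257.
taxon1–taxon3: 10/23 sites differ → p ≈ 0.434783, d = −0.75 ln(1 − 0.579711) = 0.650110 ≈ 0.650.
taxon2–taxon3: 8/23 sites differ → p ≈ 0.347826, d = −0.75 ln(1 − 0.463768) = 0.467391 ≈ 0.467.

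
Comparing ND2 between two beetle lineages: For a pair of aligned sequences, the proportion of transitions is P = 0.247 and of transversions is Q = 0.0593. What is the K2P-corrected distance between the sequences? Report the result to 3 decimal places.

Under the Kimura two-parameter model, d = −½ ln(1 − 2P − Q) − ¼ ln(1 − 2Q).
1 − 2P − Q = 0.4467, giving −½ ln(0.4467) = 0.402934.
1 − 2Q = 0.8814, giving −¼ ln(0.8814) = 0.031561.
d = 0.402934 + 0.031561 = 0.434495.

0.434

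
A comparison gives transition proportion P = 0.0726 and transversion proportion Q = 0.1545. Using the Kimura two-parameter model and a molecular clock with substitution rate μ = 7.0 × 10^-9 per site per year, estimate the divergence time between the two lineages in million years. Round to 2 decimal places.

19.32

Under the Kimura two-parameter model, d = −½ ln(1 − 2P − Q) − ¼ ln(1 − 2Q).
1 − 2P − Q = 0.7003, giving −½ ln(0.7003) = 0.178123.
1 − 2Q = 0.691, giving −¼ ln(0.691) = 0.092404.
d = 0.178123 + 0.092404 = 0.270527.
Under a molecular clock d = 2μt, so t = d/(2μ) = 0.270527 / (2 × 7.0 × 10^-9) = 19.32 million years.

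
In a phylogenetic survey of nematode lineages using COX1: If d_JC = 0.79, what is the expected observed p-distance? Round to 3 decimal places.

p = (3/4)(1 − e^(−4d/3)) = 0.75 × (1 − e^(-1.053333)) = 0.75 × (1 − 0.348773) = 0.488420.

0.488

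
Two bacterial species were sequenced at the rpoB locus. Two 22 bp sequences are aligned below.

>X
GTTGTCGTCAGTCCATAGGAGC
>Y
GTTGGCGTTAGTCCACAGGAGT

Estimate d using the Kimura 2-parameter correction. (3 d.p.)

0.215

Of 22 sites, 3 differences are transitions and 1 are transversions, so P = 3/22 ≈ 0.136364 and Q = 1/22 ≈ 0.045455.
Under the Kimura two-parameter model, d = −½ ln(1 − 2P − Q) − ¼ ln(1 − 2Q).
1 − 2P − Q = 0.681817, giving −½ ln(0.681817) = 0.191497.
1 − 2Q = 0.90909, giving −¼ ln(0.90909) = 0.023828.
d = 0.191497 + 0.023828 = 0.215325.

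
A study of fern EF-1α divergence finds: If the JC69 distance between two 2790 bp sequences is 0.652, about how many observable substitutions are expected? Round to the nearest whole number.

Invert JC69: p = (3/4)(1 − e^(−4d/3)) = 0.75 × (1 − e^(-0.869333)) = 0.75 × (1 − 0.419231) = 0.435577.
Expected differing sites = pL ≈ 0.435577 × 2790 = 1215.25983 ≈ 1215.

1215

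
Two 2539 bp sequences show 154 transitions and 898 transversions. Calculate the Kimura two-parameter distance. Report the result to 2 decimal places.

0.63

P = 154/2539 ≈ 0.060654 and Q = 898/2539 ≈ 0.353683.
Under the Kimura two-parameter model, d = −½ ln(1 − 2P − Q) − ¼ ln(1 − 2Q).
1 − 2P − Q = 0.525009, giving −½ ln(0.525009) = 0.322170.
1 − 2Q = 0.292634, giving −¼ ln(0.292634) = 0.307208.
d = 0.322170 + 0.307208 = 0.629378.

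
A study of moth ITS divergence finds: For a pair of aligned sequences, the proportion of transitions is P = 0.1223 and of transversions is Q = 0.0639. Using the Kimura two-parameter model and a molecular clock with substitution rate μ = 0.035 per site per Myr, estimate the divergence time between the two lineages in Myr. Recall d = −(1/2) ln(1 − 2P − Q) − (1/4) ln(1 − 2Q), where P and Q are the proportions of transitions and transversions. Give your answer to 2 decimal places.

3.12

Under the Kimura two-parameter model, d = −½ ln(1 − 2P − Q) − ¼ ln(1 − 2Q).
1 − 2P − Q = 0.6915, giving −½ ln(0.6915) = 0.184446.
1 − 2Q = 0.8722, giving −¼ ln(0.8722) = 0.034184.
d = 0.184446 + 0.034184 = 0.218630.
Under a molecular clock d = 2μt, so t = d/(2μ) = 0.218630 / (2 × 0.035) = 3.12 Myr.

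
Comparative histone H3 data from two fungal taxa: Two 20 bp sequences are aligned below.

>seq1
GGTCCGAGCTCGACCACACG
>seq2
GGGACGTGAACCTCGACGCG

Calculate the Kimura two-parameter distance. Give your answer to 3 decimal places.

0.749

Of 20 sites, 1 differences are transitions and 8 are transversions, so P = 1/20 = 0.05 and Q = 8/20 = 0.4.
Under the Kimura two-parameter model, d = −½ ln(1 − 2P − Q) − ¼ ln(1 − 2Q).
1 − 2P − Q = 0.5, giving −½ ln(0.5) = 0.346574.
1 − 2Q = 0.2, giving −¼ ln(0.2) = 0.402359.
d = 0.346574 + 0.402359 = 0.748933.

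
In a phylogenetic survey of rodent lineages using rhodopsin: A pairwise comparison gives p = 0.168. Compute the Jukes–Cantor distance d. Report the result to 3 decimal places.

d = −(3/4) ln(1 − 4p/3) = −0.75 ln(1 − 0.224) = −0.75 ln(0.776)
  = −0.75 × (-0.253603) = 0.190202 substitutions/site.

0.190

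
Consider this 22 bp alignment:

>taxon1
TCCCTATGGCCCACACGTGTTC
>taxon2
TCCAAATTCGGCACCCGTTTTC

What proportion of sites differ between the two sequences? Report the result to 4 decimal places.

The sequences differ at 8 of 22 positions (sites 4, 5, 8, 9, 10, 11, 15, 19).
p = 8/22 = 0.363636… ≈ 0.3636 (to 4 d.p.).

0.3636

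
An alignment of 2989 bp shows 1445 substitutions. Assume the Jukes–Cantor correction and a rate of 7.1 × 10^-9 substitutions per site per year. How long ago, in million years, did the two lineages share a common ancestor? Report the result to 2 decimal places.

p = 1445/2989 ≈ 0.483439.
d = −(3/4) ln(1 − 4p/3) = −0.75 ln(1 − 0.644585) = −0.75 ln(0.355415)
  = −0.75 × (-1.034469) = 0.775852 substitutions/site.
Under a molecular clock d = 2μt, so t = d/(2μ) = 0.775852 / (2 × 7.1 × 10^-9) = 54.64 million years.

54.64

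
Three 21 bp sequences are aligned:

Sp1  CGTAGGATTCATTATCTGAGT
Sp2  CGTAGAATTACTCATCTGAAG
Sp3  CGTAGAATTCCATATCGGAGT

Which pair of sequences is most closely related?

Sp1 and Sp3

Sp1–Sp2: 6/21 differ, p = 0.286, d = 0.360.
Sp1–Sp3: 4/21 differ, p = 0.190, d = 0.220.
Sp2–Sp3: 6/21 differ, p = 0.286, d = 0.360.
The smallest distance is between Sp1 and Sp3.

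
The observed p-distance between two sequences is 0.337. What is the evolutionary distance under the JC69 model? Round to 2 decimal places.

0.45

d = −(3/4) ln(1 − 4p/3) = −0.75 ln(1 − 0.449333) = −0.75 ln(0.550667)
  = −0.75 × (-0.596625) = 0.447469 substitutions/site.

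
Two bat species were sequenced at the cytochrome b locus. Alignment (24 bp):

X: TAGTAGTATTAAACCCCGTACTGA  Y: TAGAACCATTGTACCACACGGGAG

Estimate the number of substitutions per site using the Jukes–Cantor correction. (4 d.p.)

The sequences differ at 13 of 24 sites, so p = 13/24 ≈ 0.541667.
d = −(3/4) ln(1 − 4p/3) = −0.75 ln(1 − 0.722223) = −0.75 ln(0.277777)
  = −0.75 × (-1.280937) = 0.960703 substitutions/site.

0.9607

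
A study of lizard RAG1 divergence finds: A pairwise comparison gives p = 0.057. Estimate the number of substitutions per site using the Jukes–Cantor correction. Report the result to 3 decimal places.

d = −(3/4) ln(1 − 4p/3) = −0.75 ln(1 − 0.076) = −0.75 ln(0.924)
  = −0.75 × (-0.079043) = 0.059282 substitutions/site.

0.059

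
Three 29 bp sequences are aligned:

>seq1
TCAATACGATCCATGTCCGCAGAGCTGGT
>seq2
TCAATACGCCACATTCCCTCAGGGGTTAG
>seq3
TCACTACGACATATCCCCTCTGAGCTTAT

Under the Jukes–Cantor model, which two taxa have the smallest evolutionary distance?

seq1–seq2: 11/29 differ, p = 0.379, d = 0.529.
seq1–seq3: 10/29 differ, p = 0.345, d = 0.462.
seq2–seq3: 8/29 differ, p = 0.276, d = 0.344.
The smallest distance is between seq2 and seq3.

seq2 and seq3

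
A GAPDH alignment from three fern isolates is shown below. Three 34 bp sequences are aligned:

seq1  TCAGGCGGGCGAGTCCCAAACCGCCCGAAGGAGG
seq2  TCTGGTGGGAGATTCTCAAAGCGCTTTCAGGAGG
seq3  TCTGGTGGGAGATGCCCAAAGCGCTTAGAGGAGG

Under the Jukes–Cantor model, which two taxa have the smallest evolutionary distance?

seq1–seq2: 10/34 differ, p = 0.294, d = 0.373.
seq1–seq3: 10/34 differ, p = 0.294, d = 0.373.
seq2–seq3: 4/34 differ, p = 0.118, d = 0.128.
The smallest distance is between seq2 and seq3.

seq2 and seq3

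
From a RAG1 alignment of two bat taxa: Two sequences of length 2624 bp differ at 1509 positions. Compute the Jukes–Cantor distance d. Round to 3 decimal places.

1.092

p = 1509/2624 ≈ 0.575076.
d = −(3/4) ln(1 − 4p/3) = −0.75 ln(1 − 0.766768) = −0.75 ln(0.233232)
  = −0.75 × (-1.455722) = 1.091792 substitutions/site.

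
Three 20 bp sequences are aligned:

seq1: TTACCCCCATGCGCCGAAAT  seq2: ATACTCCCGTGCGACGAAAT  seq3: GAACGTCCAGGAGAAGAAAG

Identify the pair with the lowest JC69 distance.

seq1 and seq2

seq1–seq2: 4/20 differ, p = 0.200, d = 0.233.
seq1–seq3: 9/20 differ, p = 0.450, d = 0.687.
seq2–seq3: 9/20 differ, p = 0.450, d = 0.687.
The smallest distance is between seq1 and seq2.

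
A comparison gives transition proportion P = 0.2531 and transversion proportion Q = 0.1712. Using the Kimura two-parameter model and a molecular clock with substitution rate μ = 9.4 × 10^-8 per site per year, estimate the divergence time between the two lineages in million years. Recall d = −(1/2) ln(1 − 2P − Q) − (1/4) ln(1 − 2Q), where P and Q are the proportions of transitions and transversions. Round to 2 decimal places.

3.57

Under the Kimura two-parameter model, d = −½ ln(1 − 2P − Q) − ¼ ln(1 − 2Q).
1 − 2P − Q = 0.3226, giving −½ ln(0.3226) = 0.565671.
1 − 2Q = 0.6576, giving −¼ ln(0.6576) = 0.104790.
d = 0.565671 + 0.104790 = 0.670461.
Under a molecular clock d = 2μt, so t = d/(2μ) = 0.670461 / (2 × 9.4 × 10^-8) = 3.57 million years.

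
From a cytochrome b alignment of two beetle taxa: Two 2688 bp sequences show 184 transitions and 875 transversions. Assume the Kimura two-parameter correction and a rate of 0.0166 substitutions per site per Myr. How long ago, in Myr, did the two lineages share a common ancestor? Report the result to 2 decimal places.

17.28

P = 184/2688 ≈ 0.068452 and Q = 875/2688 ≈ 0.325521.
Under the Kimura two-parameter model, d = −½ ln(1 − 2P − Q) − ¼ ln(1 − 2Q).
1 − 2P − Q = 0.537575, giving −½ ln(0.537575) = 0.310343.
1 − 2Q = 0.348958, giving −¼ ln(0.348958) = 0.263201.
d = 0.310343 + 0.263201 = 0.573544.
Under a molecular clock d = 2μt, so t = d/(2μ) = 0.573544 / (2 × 0.0166) = 17.28 Myr.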